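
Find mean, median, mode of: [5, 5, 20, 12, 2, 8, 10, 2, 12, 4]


Sorted: [2, 2, 4, 5, 5, 8, 10, 12, 12, 20]
Mean = 80/10 = 8
Median = 13/2
Freq: {5: 2, 20: 1, 12: 2, 2: 2, 8: 1, 10: 1, 4: 1}
Mode: [2, 5, 12]

Mean=8, Median=13/2, Mode=[2, 5, 12]


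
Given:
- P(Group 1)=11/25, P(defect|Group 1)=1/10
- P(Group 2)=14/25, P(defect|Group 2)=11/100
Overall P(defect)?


P(B) = Σ P(B|Aᵢ)×P(Aᵢ)
  1/10×11/25 = 11/250
  11/100×14/25 = 77/1250
Sum = 66/625

P(defect) = 66/625 ≈ 10.56%


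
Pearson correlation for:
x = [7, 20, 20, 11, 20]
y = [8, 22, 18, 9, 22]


n=5, Σx=78, Σy=79, Σxy=1395, Σx²=1370, Σy²=1437
r = (5×1395 - 78×79)/√((5×1370 - 78²)(5×1437 - 79²))
= 813/√(766×944) = 813/√723104 ≈ 813/850.3552 ≈ 0.9561

r ≈ 0.9561


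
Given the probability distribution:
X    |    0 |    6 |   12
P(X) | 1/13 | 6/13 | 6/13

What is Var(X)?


E[X] = 108/13
E[X²] = 1080/13
Var(X) = E[X²] - (E[X])² = 1080/13 - 11664/169 = 2376/169

Var(X) = 2376/169 ≈ 14.0592


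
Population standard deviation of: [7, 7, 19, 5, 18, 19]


Mean = 75/6 = 25/2
  (7-25/2)²=121/4
  (7-25/2)²=121/4
  (19-25/2)²=169/4
  (5-25/2)²=225/4
  (18-25/2)²=121/4
  (19-25/2)²=169/4
Σ(x-μ)² = 463/2
σ² = (463/2)/6 = 463/12

σ = √(463/12) ≈ 6.2115


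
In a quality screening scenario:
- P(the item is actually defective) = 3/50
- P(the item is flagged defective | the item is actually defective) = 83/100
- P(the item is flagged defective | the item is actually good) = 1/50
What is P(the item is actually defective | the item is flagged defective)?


Using Bayes' theorem:
P(A|B) = P(B|A)·P(A) / P(B)

P(the item is flagged defective) = 83/100 × 3/50 + 1/50 × 47/50
= 249/5000 + 47/2500 = 343/5000

P(the item is actually defective|the item is flagged defective) = (249/5000) / (343/5000) = 249/343

P(the item is actually defective|the item is flagged defective) = 249/343 ≈ 72.59%


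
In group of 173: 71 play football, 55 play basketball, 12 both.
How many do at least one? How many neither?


|A∪B| = 71+55-12 = 114
Neither = 173-114 = 59

At least one: 114; Neither: 59


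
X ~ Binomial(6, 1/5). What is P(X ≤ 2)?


P(X ≤ 2) = Σ P(X=i) for i=0..2
P(X=0) = 4096/15625
P(X=1) = 6144/15625
P(X=2) = 768/3125
Sum = 2816/3125

P(X ≤ 2) = 2816/3125 ≈ 90.11%


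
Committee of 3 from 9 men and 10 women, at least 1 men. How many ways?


Count by #men:
  1M,2W: C(9,1)×C(10,2)=405
  2M,1W: C(9,2)×C(10,1)=360
  3M,0W: C(9,3)×C(10,0)=84
Total = 849

849


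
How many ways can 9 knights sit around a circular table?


Circular arrangements of 9 distinct objects: fix one position to break rotational symmetry.
(n-1)! = 8! = 40320

40320


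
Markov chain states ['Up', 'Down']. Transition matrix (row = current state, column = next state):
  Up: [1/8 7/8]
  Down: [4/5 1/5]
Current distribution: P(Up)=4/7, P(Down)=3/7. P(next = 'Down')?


P(next=Down) = Σᵢ P(now=i)×P(i→Down)
= 4/7×7/8 + 3/7×1/5
= 1/2 + 3/35 = 41/70

P = 41/70 ≈ 0.5857


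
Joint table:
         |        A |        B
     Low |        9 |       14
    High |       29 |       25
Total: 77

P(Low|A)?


P(Low|A) = 9/(9+29) = 9/38

P = 9/38 ≈ 23.68%


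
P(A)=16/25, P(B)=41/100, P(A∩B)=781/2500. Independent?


P(A)×P(B) = 164/625
P(A∩B) = 781/2500
Not equal → NOT independent

No, not independent


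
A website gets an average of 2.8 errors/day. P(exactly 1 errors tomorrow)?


Poisson(λ=2.8): P(X=1) = e^(-λ)×λ^k/k!
= e^(-2.8) × 2.8^1 / 1!
≈ 0.06081006263 × 2.8 / 1 ≈ 0.170268

P(X=1) ≈ 0.170268 ≈ 17.03%


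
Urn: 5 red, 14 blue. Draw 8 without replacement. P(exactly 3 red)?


Hypergeometric: C(5,3)×C(14,5)/C(19,8)
= 10×2002/75582 = 770/2907

P(X=3) = 770/2907 ≈ 26.49%


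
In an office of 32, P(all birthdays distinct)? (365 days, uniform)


P(all different) = Π(365-i)/365 for i=0..31
= (365/365)×(364/365)×...×(334/365)
= 0.246652

P ≈ 0.2467 ≈ 24.67%


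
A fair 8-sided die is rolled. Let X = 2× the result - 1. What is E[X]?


E[die] = (1+8)/2 = 9/2
E[X] = 2×9/2 - 1 = 8

E[X] = 8


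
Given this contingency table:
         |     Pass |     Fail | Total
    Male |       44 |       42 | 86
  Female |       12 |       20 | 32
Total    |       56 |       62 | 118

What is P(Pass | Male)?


P(Pass | Male) = 44/(44+42) = 44/86 = 22/43

P(Pass|Male) = 22/43 ≈ 51.16%


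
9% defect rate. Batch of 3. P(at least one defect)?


P(all good) = (91/100)^3 = 753571/1000000
P(≥1 defect) = 246429/1000000

P = 246429/1000000 ≈ 24.64%


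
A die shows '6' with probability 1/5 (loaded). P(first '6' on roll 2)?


Geometric: P(X=2) = (1-p)^(k-1)×p = (4/5)^1×1/5 = 4/25

P(X=2) = 4/25 ≈ 16.00%


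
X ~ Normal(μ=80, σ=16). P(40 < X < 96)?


z₁=(40-80)/16=-2.5, z₂=(96-80)/16=1.0
P = Φ(1.0) - Φ(-2.5) = 0.841345 - 0.006210 = 0.835135 ≈ 0.8351

P(40 < X < 96) ≈ 0.8351


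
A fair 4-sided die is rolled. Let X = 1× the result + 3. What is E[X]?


E[die] = (1+4)/2 = 5/2
E[X] = 1×5/2 + 3 = 11/2

E[X] = 11/2


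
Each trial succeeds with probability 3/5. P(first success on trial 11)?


Geometric: P(X=11) = (1-p)^(k-1)×p = (2/5)^10×3/5 = 3072/48828125

P(X=11) = 3072/48828125 ≈ 0.01%


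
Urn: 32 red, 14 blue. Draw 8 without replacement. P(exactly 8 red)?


Hypergeometric: C(32,8)×C(14,0)/C(46,8)
= 10518300×1/260932815 = 17980/446039

P(X=8) = 17980/446039 ≈ 4.03%


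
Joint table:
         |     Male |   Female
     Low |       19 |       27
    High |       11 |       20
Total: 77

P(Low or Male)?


P(Low∨Male) = P(Low) + P(Male) - P(Low∧Male)
= (46 + 30 - 19)/77 = 57/77

P = 57/77 ≈ 74.03%


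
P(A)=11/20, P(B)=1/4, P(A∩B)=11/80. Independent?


P(A)×P(B) = 11/80
P(A∩B) = 11/80
Equal ✓ → Independent

Yes, independent


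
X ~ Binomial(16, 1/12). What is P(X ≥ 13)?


P(X ≥ 13) = Σ P(X=i) for i=13..16
P(X=13) = 46585/11555266180939776
P(X=14) = 605/7703510787293184
P(X=15) = 11/11555266180939776
P(X=16) = 1/184884258895036416
Sum = 760057/184884258895036416

P(X ≥ 13) = 760057/184884258895036416 ≈ 0.00%


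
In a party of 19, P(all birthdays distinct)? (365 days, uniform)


P(all different) = Π(365-i)/365 for i=0..18
= (365/365)×(364/365)×...×(347/365)
= 0.620881

P ≈ 0.6209 ≈ 62.09%


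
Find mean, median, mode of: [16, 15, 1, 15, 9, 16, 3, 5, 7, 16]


Sorted: [1, 3, 5, 7, 9, 15, 15, 16, 16, 16]
Mean = 103/10
Median = 12
Freq: {16: 3, 15: 2, 1: 1, 9: 1, 3: 1, 5: 1, 7: 1}
Mode: [16]

Mean=103/10, Median=12, Mode=16


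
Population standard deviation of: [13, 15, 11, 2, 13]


Mean = 54/5
  (13-54/5)²=121/25
  (15-54/5)²=441/25
  (11-54/5)²=1/25
  (2-54/5)²=1936/25
  (13-54/5)²=121/25
Σ(x-μ)² = 524/5
σ² = (524/5)/5 = 524/25

σ = √(524/25) ≈ 4.5782


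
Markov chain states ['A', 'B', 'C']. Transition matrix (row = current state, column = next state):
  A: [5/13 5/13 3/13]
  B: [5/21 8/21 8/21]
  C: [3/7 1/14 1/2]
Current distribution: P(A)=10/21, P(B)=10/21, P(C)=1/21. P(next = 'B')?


P(next=B) = Σᵢ P(now=i)×P(i→B)
= 10/21×5/13 + 10/21×8/21 + 1/21×1/14
= 50/273 + 80/441 + 1/294 = 4219/11466

P = 4219/11466 ≈ 0.3680


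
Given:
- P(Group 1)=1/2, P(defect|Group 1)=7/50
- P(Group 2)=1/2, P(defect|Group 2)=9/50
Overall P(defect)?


P(B) = Σ P(B|Aᵢ)×P(Aᵢ)
  7/50×1/2 = 7/100
  9/50×1/2 = 9/100
Sum = 4/25

P(defect) = 4/25 ≈ 16.00%


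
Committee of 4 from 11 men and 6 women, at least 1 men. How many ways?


Count by #men:
  1M,3W: C(11,1)×C(6,3)=220
  2M,2W: C(11,2)×C(6,2)=825
  3M,1W: C(11,3)×C(6,1)=990
  4M,0W: C(11,4)×C(6,0)=330
Total = 2365

2365


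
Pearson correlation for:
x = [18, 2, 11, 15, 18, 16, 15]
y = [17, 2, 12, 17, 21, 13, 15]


n=7, Σx=95, Σy=97, Σxy=1508, Σx²=1479, Σy²=1561
r = (7×1508 - 95×97)/√((7×1479 - 95²)(7×1561 - 97²))
= 1341/√(1328×1518) = 1341/√2015904 ≈ 1341/1419.8253 ≈ 0.9445

r ≈ 0.9445


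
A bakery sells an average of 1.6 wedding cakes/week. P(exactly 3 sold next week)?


Poisson(λ=1.6): P(X=3) = e^(-λ)×λ^k/k!
= e^(-1.6) × 1.6^3 / 3!
≈ 0.201896518 × 4.096 / 6 ≈ 0.137828

P(X=3) ≈ 0.137828 ≈ 13.78%


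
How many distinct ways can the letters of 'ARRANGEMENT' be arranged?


Letters: 11, freq: {'A': 2, 'R': 2, 'N': 2, 'G': 1, 'E': 2, 'M': 1, 'T': 1}
11!/(2!×2!×2!×1!×2!×1!×1!) = 39916800/16 = 2494800

2494800


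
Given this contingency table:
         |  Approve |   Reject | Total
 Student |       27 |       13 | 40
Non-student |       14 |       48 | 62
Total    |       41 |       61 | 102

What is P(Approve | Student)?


P(Approve | Student) = 27/(27+13) = 27/40

P(Approve|Student) = 27/40 ≈ 67.50%


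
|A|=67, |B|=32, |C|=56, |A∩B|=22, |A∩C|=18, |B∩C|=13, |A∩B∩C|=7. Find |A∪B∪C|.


|A∪B∪C| = 67+32+56-22-18-13+7 = 109

|A∪B∪C| = 109


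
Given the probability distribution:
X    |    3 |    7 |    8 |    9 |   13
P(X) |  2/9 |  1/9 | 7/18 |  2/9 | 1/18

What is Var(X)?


E[X] = 131/18
E[X²] = 1075/18
Var(X) = E[X²] - (E[X])² = 1075/18 - 17161/324 = 2189/324

Var(X) = 2189/324 ≈ 6.7562


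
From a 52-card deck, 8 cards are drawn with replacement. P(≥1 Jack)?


P(not a Jack) = 48/52 = 12/13
P(none in 8 draws) = (12/13)^8 = 429981696/815730721
P(≥1 Jack) = 1 - 429981696/815730721 = 385749025/815730721

P = 385749025/815730721 ≈ 47.29%


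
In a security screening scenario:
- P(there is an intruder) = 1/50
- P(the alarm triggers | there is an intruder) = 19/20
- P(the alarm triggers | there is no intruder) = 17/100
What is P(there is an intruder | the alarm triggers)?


Using Bayes' theorem:
P(A|B) = P(B|A)·P(A) / P(B)

P(the alarm triggers) = 19/20 × 1/50 + 17/100 × 49/50
= 19/1000 + 833/5000 = 116/625

P(there is an intruder|the alarm triggers) = (19/1000) / (116/625) = 95/928

P(there is an intruder|the alarm triggers) = 95/928 ≈ 10.24%


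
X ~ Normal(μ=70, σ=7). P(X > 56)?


z = (56-70)/7 = -2.0
P(X > 56) = 1 - P(Z ≤ -2.0) = 1 - 0.0228 = 0.9772

P(X > 56) ≈ 0.9772


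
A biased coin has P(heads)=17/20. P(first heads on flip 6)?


Geometric: P(X=6) = (1-p)^(k-1)×p = (3/20)^5×17/20 = 4131/64000000

P(X=6) = 4131/64000000 ≈ 0.01%


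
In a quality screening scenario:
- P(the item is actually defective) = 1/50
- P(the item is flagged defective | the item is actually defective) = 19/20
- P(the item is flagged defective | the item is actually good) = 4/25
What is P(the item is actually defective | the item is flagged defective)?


Using Bayes' theorem:
P(A|B) = P(B|A)·P(A) / P(B)

P(the item is flagged defective) = 19/20 × 1/50 + 4/25 × 49/50
= 19/1000 + 98/625 = 879/5000

P(the item is actually defective|the item is flagged defective) = (19/1000) / (879/5000) = 95/879

P(the item is actually defective|the item is flagged defective) = 95/879 ≈ 10.81%


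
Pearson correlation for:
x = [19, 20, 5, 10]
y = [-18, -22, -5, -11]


n=4, Σx=54, Σy=-56, Σxy=-917, Σx²=886, Σy²=954
r = (4×(-917) - 54×(-56))/√((4×886 - 54²)(4×954 - (-56)²))
= -644/√(628×680) = -644/√427040 ≈ -644/653.4830 ≈ -0.9855

r ≈ -0.9855


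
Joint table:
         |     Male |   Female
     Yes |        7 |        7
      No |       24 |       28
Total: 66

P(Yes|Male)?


P(Yes|Male) = 7/(7+24) = 7/31

P = 7/31 ≈ 22.58%


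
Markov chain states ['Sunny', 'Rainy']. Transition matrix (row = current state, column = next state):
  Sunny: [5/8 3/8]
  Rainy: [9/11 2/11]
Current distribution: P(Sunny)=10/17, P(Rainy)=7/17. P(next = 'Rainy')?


P(next=Rainy) = Σᵢ P(now=i)×P(i→Rainy)
= 10/17×3/8 + 7/17×2/11
= 15/68 + 14/187 = 13/44

P = 13/44 ≈ 0.2955


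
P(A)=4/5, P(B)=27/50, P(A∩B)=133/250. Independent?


P(A)×P(B) = 54/125
P(A∩B) = 133/250
Not equal → NOT independent

No, not independent


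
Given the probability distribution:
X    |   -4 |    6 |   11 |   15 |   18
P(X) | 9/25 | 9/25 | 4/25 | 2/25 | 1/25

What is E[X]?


E[X] = Σ x·P(X=x)
= (-4)×(9/25) + (6)×(9/25) + (11)×(4/25) + (15)×(2/25) + (18)×(1/25)
= 22/5

E[X] = 22/5


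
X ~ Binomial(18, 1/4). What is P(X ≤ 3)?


P(X ≤ 3) = Σ P(X=i) for i=0..3
P(X=0) = 387420489/68719476736
P(X=1) = 1162261467/34359738368
P(X=2) = 6586148313/68719476736
P(X=3) = 731794257/4294967296
Sum = 2625849981/8589934592

P(X ≤ 3) = 2625849981/8589934592 ≈ 30.57%


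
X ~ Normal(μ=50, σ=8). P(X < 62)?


z = (62-50)/8 = 1.5
P(Z < 1.5) = 0.9332

P(X < 62) ≈ 0.9332


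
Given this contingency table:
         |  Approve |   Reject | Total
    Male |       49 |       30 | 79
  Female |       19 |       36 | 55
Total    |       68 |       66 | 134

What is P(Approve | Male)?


P(Approve | Male) = 49/(49+30) = 49/79

P(Approve|Male) = 49/79 ≈ 62.03%


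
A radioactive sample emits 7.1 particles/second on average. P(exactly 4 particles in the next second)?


Poisson(λ=7.1): P(X=4) = e^(-λ)×λ^k/k!
= e^(-7.1) × 7.1^4 / 4!
≈ 0.0008251049233 × 2541.1681 / 24 ≈ 0.087364

P(X=4) ≈ 0.087364 ≈ 8.74%


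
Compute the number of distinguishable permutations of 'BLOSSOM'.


Letters: 7, freq: {'B': 1, 'L': 1, 'O': 2, 'S': 2, 'M': 1}
7!/(1!×1!×2!×2!×1!) = 5040/4 = 1260

1260


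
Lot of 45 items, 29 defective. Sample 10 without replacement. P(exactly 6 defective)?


Hypergeometric: C(29,6)×C(16,4)/C(45,10)
= 475020×1820/3190187286 = 3694600/13633279

P(X=6) = 3694600/13633279 ≈ 27.10%


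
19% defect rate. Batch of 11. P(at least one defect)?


P(all good) = (81/100)^11 = 984770902183611232881/10000000000000000000000
P(≥1 defect) = 9015229097816388767119/10000000000000000000000

P = 9015229097816388767119/10000000000000000000000 ≈ 90.15%


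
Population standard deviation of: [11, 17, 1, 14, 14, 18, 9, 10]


Mean = 94/8 = 47/4
  (11-47/4)²=9/16
  (17-47/4)²=441/16
  (1-47/4)²=1849/16
  (14-47/4)²=81/16
  (14-47/4)²=81/16
  (18-47/4)²=625/16
  (9-47/4)²=121/16
  (10-47/4)²=49/16
Σ(x-μ)² = 407/2
σ² = (407/2)/8 = 407/16

σ = √(407/16) ≈ 5.0436


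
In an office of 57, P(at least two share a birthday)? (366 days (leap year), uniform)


P(all different) = Π(366-i)/366 for i=0..56
= 0.010010
P(match) = 1 - 0.010010 = 0.989990

P ≈ 0.9900 ≈ 99.00%


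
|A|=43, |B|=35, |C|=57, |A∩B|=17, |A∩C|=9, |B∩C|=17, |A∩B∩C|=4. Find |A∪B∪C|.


|A∪B∪C| = 43+35+57-17-9-17+4 = 96

|A∪B∪C| = 96


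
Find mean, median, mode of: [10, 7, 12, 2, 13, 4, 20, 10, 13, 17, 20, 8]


Sorted: [2, 4, 7, 8, 10, 10, 12, 13, 13, 17, 20, 20]
Mean = 136/12 = 34/3
Median = 11
Freq: {10: 2, 7: 1, 12: 1, 2: 1, 13: 2, 4: 1, 20: 2, 17: 1, 8: 1}
Mode: [10, 13, 20]

Mean=34/3, Median=11, Mode=[10, 13, 20]


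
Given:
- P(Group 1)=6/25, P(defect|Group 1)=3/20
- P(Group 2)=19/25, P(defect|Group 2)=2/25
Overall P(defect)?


P(B) = Σ P(B|Aᵢ)×P(Aᵢ)
  3/20×6/25 = 9/250
  2/25×19/25 = 38/625
Sum = 121/1250

P(defect) = 121/1250 ≈ 9.68%


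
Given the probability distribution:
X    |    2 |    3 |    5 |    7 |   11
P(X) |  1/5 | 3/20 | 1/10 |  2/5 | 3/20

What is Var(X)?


E[X] = 29/5
E[X²] = 212/5
Var(X) = E[X²] - (E[X])² = 212/5 - 841/25 = 219/25

Var(X) = 219/25 ≈ 8.7600


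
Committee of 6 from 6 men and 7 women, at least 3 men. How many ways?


Count by #men:
  3M,3W: C(6,3)×C(7,3)=700
  4M,2W: C(6,4)×C(7,2)=315
  5M,1W: C(6,5)×C(7,1)=42
  6M,0W: C(6,6)×C(7,0)=1
Total = 1058

1058


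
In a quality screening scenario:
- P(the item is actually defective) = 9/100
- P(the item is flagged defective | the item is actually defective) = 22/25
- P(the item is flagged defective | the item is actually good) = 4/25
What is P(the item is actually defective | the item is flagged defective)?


Using Bayes' theorem:
P(A|B) = P(B|A)·P(A) / P(B)

P(the item is flagged defective) = 22/25 × 9/100 + 4/25 × 91/100
= 99/1250 + 91/625 = 281/1250

P(the item is actually defective|the item is flagged defective) = (99/1250) / (281/1250) = 99/281

P(the item is actually defective|the item is flagged defective) = 99/281 ≈ 35.23%


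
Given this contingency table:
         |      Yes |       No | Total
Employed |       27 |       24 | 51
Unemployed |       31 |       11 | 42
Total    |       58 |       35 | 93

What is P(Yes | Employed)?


P(Yes | Employed) = 27/(27+24) = 27/51 = 9/17

P(Yes|Employed) = 9/17 ≈ 52.94%


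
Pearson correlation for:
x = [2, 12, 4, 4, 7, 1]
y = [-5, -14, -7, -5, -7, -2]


n=6, Σx=30, Σy=-40, Σxy=-277, Σx²=230, Σy²=348
r = (6×(-277) - 30×(-40))/√((6×230 - 30²)(6×348 - (-40)²))
= -462/√(480×488) = -462/√234240 ≈ -462/483.9835 ≈ -0.9546

r ≈ -0.9546


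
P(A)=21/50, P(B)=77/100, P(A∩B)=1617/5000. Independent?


P(A)×P(B) = 1617/5000
P(A∩B) = 1617/5000
Equal ✓ → Independent

Yes, independent


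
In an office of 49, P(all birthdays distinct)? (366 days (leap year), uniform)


P(all different) = Π(366-i)/366 for i=0..48
= (366/366)×(365/366)×...×(318/366)
= 0.034553

P ≈ 0.0346 ≈ 3.46%


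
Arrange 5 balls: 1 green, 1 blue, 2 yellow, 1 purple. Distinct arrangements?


5!/(1!×1!×2!×1!) = 60

60


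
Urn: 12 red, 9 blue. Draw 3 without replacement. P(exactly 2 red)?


Hypergeometric: C(12,2)×C(9,1)/C(21,3)
= 66×9/1330 = 297/665

P(X=2) = 297/665 ≈ 44.66%


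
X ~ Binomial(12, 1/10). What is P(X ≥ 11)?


P(X ≥ 11) = Σ P(X=i) for i=11..12
P(X=11) = 27/250000000000
P(X=12) = 1/1000000000000
Sum = 109/1000000000000

P(X ≥ 11) = 109/1000000000000 ≈ 0.00%


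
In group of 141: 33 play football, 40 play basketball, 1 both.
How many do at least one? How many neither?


|A∪B| = 33+40-1 = 72
Neither = 141-72 = 69

At least one: 72; Neither: 69


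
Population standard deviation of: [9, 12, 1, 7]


Mean = 29/4
  (9-29/4)²=49/16
  (12-29/4)²=361/16
  (1-29/4)²=625/16
  (7-29/4)²=1/16
Σ(x-μ)² = 259/4
σ² = (259/4)/4 = 259/16

σ = √(259/16) ≈ 4.0234


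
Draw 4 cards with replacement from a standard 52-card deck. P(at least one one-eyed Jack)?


P(not a one-eyed Jack) = 50/52 = 25/26
P(none in 4 draws) = (25/26)^4 = 390625/456976
P(≥1 one-eyed Jack) = 1 - 390625/456976 = 66351/456976

P = 66351/456976 ≈ 14.52%


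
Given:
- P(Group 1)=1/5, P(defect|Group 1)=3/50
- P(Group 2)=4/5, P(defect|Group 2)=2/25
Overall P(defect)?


P(B) = Σ P(B|Aᵢ)×P(Aᵢ)
  3/50×1/5 = 3/250
  2/25×4/5 = 8/125
Sum = 19/250

P(defect) = 19/250 ≈ 7.60%


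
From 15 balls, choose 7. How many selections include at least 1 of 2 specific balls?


Complement: C(15,7) - C(13,7) = 6435 - 1716 = 4719

4719


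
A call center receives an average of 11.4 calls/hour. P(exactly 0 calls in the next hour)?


Poisson(λ=11.4): P(X=0) = e^(-λ)×λ^k/k!
= e^(-11.4) × 11.4^0 / 0!
≈ 1.119548484e-05 × 1 / 1 ≈ 0.000011

P(X=0) ≈ 0.000011 ≈ 0.00%


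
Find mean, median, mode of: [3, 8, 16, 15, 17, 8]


Sorted: [3, 8, 8, 15, 16, 17]
Mean = 67/6
Median = 23/2
Freq: {3: 1, 8: 2, 16: 1, 15: 1, 17: 1}
Mode: [8]

Mean=67/6, Median=23/2, Mode=8


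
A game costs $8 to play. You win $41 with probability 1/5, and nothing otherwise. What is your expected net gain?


E[gain] = (41-8)×1/5 + (-8)×4/5
= 33/5 - 32/5 = 1/5

Expected net gain = $1/5 ≈ $0.20


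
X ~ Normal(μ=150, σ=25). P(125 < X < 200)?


z₁=(125-150)/25=-1.0, z₂=(200-150)/25=2.0
P = Φ(2.0) - Φ(-1.0) = 0.977250 - 0.158655 = 0.818595 ≈ 0.8186

P(125 < X < 200) ≈ 0.8186


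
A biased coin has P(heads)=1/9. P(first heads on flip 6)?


Geometric: P(X=6) = (1-p)^(k-1)×p = (8/9)^5×1/9 = 32768/531441

P(X=6) = 32768/531441 ≈ 6.17%


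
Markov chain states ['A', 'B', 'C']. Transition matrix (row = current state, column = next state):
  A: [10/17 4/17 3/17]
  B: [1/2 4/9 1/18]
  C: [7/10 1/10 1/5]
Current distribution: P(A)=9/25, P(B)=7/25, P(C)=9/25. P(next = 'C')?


P(next=C) = Σᵢ P(now=i)×P(i→C)
= 9/25×3/17 + 7/25×1/18 + 9/25×1/5
= 27/425 + 7/450 + 9/125 = 5779/38250

P = 5779/38250 ≈ 0.1511


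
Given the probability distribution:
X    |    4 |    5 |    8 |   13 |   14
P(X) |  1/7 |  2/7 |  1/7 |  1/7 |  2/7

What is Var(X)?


E[X] = 9
E[X²] = 691/7
Var(X) = E[X²] - (E[X])² = 691/7 - 81 = 124/7

Var(X) = 124/7 ≈ 17.7143


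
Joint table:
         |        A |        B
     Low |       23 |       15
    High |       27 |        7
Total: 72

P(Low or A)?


P(Low∨A) = P(Low) + P(A) - P(Low∧A)
= (38 + 50 - 23)/72 = 65/72

P = 65/72 ≈ 90.28%


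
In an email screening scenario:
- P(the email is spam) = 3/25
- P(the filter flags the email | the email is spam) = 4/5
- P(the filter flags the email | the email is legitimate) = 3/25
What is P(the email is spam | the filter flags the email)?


Using Bayes' theorem:
P(A|B) = P(B|A)·P(A) / P(B)

P(the filter flags the email) = 4/5 × 3/25 + 3/25 × 22/25
= 12/125 + 66/625 = 126/625

P(the email is spam|the filter flags the email) = (12/125) / (126/625) = 10/21

P(the email is spam|the filter flags the email) = 10/21 ≈ 47.62%


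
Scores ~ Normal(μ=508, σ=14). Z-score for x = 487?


z = (x - μ)/σ = (487 - 508)/14 = -1.5

z = -1.5


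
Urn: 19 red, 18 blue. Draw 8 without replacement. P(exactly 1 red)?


Hypergeometric: C(19,1)×C(18,7)/C(37,8)
= 19×31824/38608020 = 988/63085

P(X=1) = 988/63085 ≈ 1.57%


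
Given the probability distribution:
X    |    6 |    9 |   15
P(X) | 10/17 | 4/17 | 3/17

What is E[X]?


E[X] = Σ x·P(X=x)
= (6)×(10/17) + (9)×(4/17) + (15)×(3/17)
= 141/17

E[X] = 141/17


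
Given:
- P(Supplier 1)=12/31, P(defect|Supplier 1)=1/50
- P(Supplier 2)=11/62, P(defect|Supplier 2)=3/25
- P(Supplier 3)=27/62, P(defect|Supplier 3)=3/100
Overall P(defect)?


P(B) = Σ P(B|Aᵢ)×P(Aᵢ)
  1/50×12/31 = 6/775
  3/25×11/62 = 33/1550
  3/100×27/62 = 81/6200
Sum = 261/6200

P(defect) = 261/6200 ≈ 4.21%


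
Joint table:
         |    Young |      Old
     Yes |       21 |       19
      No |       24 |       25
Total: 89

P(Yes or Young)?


P(Yes∨Young) = P(Yes) + P(Young) - P(Yes∧Young)
= (40 + 45 - 21)/89 = 64/89

P = 64/89 ≈ 71.91%


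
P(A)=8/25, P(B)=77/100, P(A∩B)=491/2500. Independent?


P(A)×P(B) = 154/625
P(A∩B) = 491/2500
Not equal → NOT independent

No, not independent


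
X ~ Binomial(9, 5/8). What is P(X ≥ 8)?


P(X ≥ 8) = Σ P(X=i) for i=8..9
P(X=8) = 10546875/134217728
P(X=9) = 1953125/134217728
Sum = 390625/4194304

P(X ≥ 8) = 390625/4194304 ≈ 9.31%


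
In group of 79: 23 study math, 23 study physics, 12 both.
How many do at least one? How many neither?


|A∪B| = 23+23-12 = 34
Neither = 79-34 = 45

At least one: 34; Neither: 45


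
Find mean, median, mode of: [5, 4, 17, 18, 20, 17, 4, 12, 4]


Sorted: [4, 4, 4, 5, 12, 17, 17, 18, 20]
Mean = 101/9
Median = 12
Freq: {5: 1, 4: 3, 17: 2, 18: 1, 20: 1, 12: 1}
Mode: [4]

Mean=101/9, Median=12, Mode=4


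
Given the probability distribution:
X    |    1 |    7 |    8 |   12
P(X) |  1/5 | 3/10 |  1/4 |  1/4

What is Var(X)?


E[X] = 73/10
E[X²] = 669/10
Var(X) = E[X²] - (E[X])² = 669/10 - 5329/100 = 1361/100

Var(X) = 1361/100 ≈ 13.6100


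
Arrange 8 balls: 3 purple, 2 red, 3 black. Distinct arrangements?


8!/(3!×2!×3!) = 560

560


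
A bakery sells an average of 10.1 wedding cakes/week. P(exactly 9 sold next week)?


Poisson(λ=10.1): P(X=9) = e^(-λ)×λ^k/k!
= e^(-10.1) × 10.1^9 / 9!
≈ 4.107955523e-05 × 1093685272.68 / 362880 ≈ 0.123810

P(X=9) ≈ 0.123810 ≈ 12.38%


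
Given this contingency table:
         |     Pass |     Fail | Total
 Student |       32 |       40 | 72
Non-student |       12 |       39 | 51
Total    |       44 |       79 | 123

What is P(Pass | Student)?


P(Pass | Student) = 32/(32+40) = 32/72 = 4/9

P(Pass|Student) = 4/9 ≈ 44.44%


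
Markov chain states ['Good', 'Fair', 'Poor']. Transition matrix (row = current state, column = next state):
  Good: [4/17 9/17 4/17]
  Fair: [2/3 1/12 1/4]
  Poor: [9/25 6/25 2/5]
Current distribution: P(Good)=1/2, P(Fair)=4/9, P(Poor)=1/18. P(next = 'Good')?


P(next=Good) = Σᵢ P(now=i)×P(i→Good)
= 1/2×4/17 + 4/9×2/3 + 1/18×9/25
= 2/17 + 8/27 + 1/50 = 9959/22950

P = 9959/22950 ≈ 0.4339


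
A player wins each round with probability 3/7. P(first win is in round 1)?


Geometric: P(X=1) = (1-p)^(k-1)×p = (4/7)^0×3/7 = 3/7

P(X=1) = 3/7 ≈ 42.86%


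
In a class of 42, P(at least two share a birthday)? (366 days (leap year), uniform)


P(all different) = Π(366-i)/366 for i=0..41
= 0.086572
P(match) = 1 - 0.086572 = 0.913428

P ≈ 0.9134 ≈ 91.34%


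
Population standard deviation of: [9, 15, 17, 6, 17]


Mean = 64/5
  (9-64/5)²=361/25
  (15-64/5)²=121/25
  (17-64/5)²=441/25
  (6-64/5)²=1156/25
  (17-64/5)²=441/25
Σ(x-μ)² = 504/5
σ² = (504/5)/5 = 504/25

σ = √(504/25) ≈ 4.4900


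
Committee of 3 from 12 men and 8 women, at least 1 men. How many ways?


Count by #men:
  1M,2W: C(12,1)×C(8,2)=336
  2M,1W: C(12,2)×C(8,1)=528
  3M,0W: C(12,3)×C(8,0)=220
Total = 1084

1084


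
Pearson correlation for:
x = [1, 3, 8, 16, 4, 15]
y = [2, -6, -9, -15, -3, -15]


n=6, Σx=47, Σy=-46, Σxy=-565, Σx²=571, Σy²=580
r = (6×(-565) - 47×(-46))/√((6×571 - 47²)(6×580 - (-46)²))
= -1228/√(1217×1364) = -1228/√1659988 ≈ -1228/1288.4052 ≈ -0.9531

r ≈ -0.9531


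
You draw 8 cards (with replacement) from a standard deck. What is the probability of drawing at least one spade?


P(not a spade) = 39/52 = 3/4
P(none in 8 draws) = (3/4)^8 = 6561/65536
P(≥1 spade) = 1 - 6561/65536 = 58975/65536

P = 58975/65536 ≈ 89.99%


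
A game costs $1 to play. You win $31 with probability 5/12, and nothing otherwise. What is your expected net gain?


E[gain] = (31-1)×5/12 + (-1)×7/12
= 25/2 - 7/12 = 143/12

Expected net gain = $143/12 ≈ $11.92


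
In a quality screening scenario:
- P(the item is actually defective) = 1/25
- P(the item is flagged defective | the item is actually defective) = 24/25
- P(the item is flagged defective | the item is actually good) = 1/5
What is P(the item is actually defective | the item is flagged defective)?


Using Bayes' theorem:
P(A|B) = P(B|A)·P(A) / P(B)

P(the item is flagged defective) = 24/25 × 1/25 + 1/5 × 24/25
= 24/625 + 24/125 = 144/625

P(the item is actually defective|the item is flagged defective) = (24/625) / (144/625) = 1/6

P(the item is actually defective|the item is flagged defective) = 1/6 ≈ 16.67%


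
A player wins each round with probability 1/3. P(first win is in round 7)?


Geometric: P(X=7) = (1-p)^(k-1)×p = (2/3)^6×1/3 = 64/2187

P(X=7) = 64/2187 ≈ 2.93%


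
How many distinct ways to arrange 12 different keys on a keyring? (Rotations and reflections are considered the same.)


Free circular arrangements: rotations and reflections both identified.
(n-1)!/2 = 11!/2 = 39916800/2 = 19958400

19958400


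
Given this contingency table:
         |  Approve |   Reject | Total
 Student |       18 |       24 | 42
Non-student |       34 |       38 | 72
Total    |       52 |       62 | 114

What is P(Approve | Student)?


P(Approve | Student) = 18/(18+24) = 18/42 = 3/7

P(Approve|Student) = 3/7 ≈ 42.86%


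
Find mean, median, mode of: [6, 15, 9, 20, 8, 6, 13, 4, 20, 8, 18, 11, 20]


Sorted: [4, 6, 6, 8, 8, 9, 11, 13, 15, 18, 20, 20, 20]
Mean = 158/13
Median = 11
Freq: {6: 2, 15: 1, 9: 1, 20: 3, 8: 2, 13: 1, 4: 1, 18: 1, 11: 1}
Mode: [20]

Mean=158/13, Median=11, Mode=20


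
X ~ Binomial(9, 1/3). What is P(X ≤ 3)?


P(X ≤ 3) = Σ P(X=i) for i=0..3
P(X=0) = 512/19683
P(X=1) = 256/2187
P(X=2) = 512/2187
P(X=3) = 1792/6561
Sum = 12800/19683

P(X ≤ 3) = 12800/19683 ≈ 65.03%


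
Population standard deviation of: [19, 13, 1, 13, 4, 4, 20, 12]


Mean = 86/8 = 43/4
  (19-43/4)²=1089/16
  (13-43/4)²=81/16
  (1-43/4)²=1521/16
  (13-43/4)²=81/16
  (4-43/4)²=729/16
  (4-43/4)²=729/16
  (20-43/4)²=1369/16
  (12-43/4)²=25/16
Σ(x-μ)² = 703/2
σ² = (703/2)/8 = 703/16

σ = √(703/16) ≈ 6.6285


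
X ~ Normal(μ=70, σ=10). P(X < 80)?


z = (80-70)/10 = 1.0
P(Z < 1.0) = 0.8413

P(X < 80) ≈ 0.8413


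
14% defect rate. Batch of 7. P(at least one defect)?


P(all good) = (43/50)^7 = 271818611107/781250000000
P(≥1 defect) = 509431388893/781250000000

P = 509431388893/781250000000 ≈ 65.21%


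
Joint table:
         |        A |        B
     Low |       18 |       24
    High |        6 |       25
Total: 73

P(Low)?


P(Low) = (18+24)/73 = 42/73

P(Low) = 42/73 ≈ 57.53%


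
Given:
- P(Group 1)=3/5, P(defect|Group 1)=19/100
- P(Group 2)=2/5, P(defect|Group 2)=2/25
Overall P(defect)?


P(B) = Σ P(B|Aᵢ)×P(Aᵢ)
  19/100×3/5 = 57/500
  2/25×2/5 = 4/125
Sum = 73/500

P(defect) = 73/500 ≈ 14.60%


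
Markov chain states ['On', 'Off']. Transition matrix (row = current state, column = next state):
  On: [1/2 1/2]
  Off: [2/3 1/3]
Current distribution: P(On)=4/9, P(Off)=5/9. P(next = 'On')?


P(next=On) = Σᵢ P(now=i)×P(i→On)
= 4/9×1/2 + 5/9×2/3
= 2/9 + 10/27 = 16/27

P = 16/27 ≈ 0.5926


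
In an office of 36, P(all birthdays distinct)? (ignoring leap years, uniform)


P(all different) = Π(365-i)/365 for i=0..35
= (365/365)×(364/365)×...×(330/365)
= 0.167818

P ≈ 0.1678 ≈ 16.78%


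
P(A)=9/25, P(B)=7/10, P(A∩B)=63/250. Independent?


P(A)×P(B) = 63/250
P(A∩B) = 63/250
Equal ✓ → Independent

Yes, independent


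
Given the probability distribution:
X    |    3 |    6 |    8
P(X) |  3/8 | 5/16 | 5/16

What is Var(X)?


E[X] = 11/2
E[X²] = 277/8
Var(X) = E[X²] - (E[X])² = 277/8 - 121/4 = 35/8

Var(X) = 35/8 ≈ 4.3750


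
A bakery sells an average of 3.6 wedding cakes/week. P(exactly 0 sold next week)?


Poisson(λ=3.6): P(X=0) = e^(-λ)×λ^k/k!
= e^(-3.6) × 3.6^0 / 0!
≈ 0.02732372245 × 1 / 1 ≈ 0.027324

P(X=0) ≈ 0.027324 ≈ 2.73%


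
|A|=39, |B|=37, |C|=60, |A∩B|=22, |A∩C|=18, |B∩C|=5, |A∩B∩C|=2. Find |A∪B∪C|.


|A∪B∪C| = 39+37+60-22-18-5+2 = 93

|A∪B∪C| = 93


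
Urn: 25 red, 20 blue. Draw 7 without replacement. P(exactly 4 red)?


Hypergeometric: C(25,4)×C(20,3)/C(45,7)
= 12650×1140/45379620 = 21850/68757

P(X=4) = 21850/68757 ≈ 31.78%


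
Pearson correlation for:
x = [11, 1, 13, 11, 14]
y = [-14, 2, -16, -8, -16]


n=5, Σx=50, Σy=-52, Σxy=-672, Σx²=608, Σy²=776
r = (5×(-672) - 50×(-52))/√((5×608 - 50²)(5×776 - (-52)²))
= -760/√(540×1176) = -760/√635040 ≈ -760/796.8940 ≈ -0.9537

r ≈ -0.9537


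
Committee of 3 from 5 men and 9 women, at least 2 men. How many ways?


Count by #men:
  2M,1W: C(5,2)×C(9,1)=90
  3M,0W: C(5,3)×C(9,0)=10
Total = 100

100


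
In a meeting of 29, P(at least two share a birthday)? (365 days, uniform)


P(all different) = Π(365-i)/365 for i=0..28
= 0.319031
P(match) = 1 - 0.319031 = 0.680969

P ≈ 0.6810 ≈ 68.10%


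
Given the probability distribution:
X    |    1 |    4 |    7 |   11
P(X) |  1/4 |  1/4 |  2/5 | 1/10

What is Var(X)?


E[X] = 103/20
E[X²] = 719/20
Var(X) = E[X²] - (E[X])² = 719/20 - 10609/400 = 3771/400

Var(X) = 3771/400 ≈ 9.4275


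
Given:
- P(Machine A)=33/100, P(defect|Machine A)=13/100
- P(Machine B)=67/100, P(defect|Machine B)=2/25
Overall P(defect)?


P(B) = Σ P(B|Aᵢ)×P(Aᵢ)
  13/100×33/100 = 429/10000
  2/25×67/100 = 67/1250
Sum = 193/2000

P(defect) = 193/2000 ≈ 9.65%


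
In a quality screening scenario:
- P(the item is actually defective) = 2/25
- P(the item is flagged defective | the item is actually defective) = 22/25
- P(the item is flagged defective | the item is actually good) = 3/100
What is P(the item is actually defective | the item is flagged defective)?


Using Bayes' theorem:
P(A|B) = P(B|A)·P(A) / P(B)

P(the item is flagged defective) = 22/25 × 2/25 + 3/100 × 23/25
= 44/625 + 69/2500 = 49/500

P(the item is actually defective|the item is flagged defective) = (44/625) / (49/500) = 176/245

P(the item is actually defective|the item is flagged defective) = 176/245 ≈ 71.84%


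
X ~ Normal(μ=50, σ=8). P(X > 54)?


z = (54-50)/8 = 0.5
P(X > 54) = 1 - P(Z ≤ 0.5) = 1 - 0.6915 = 0.3085

P(X > 54) ≈ 0.3085


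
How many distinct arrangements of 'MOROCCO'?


Letters: 7, freq: {'M': 1, 'O': 3, 'R': 1, 'C': 2}
7!/(1!×3!×1!×2!) = 5040/12 = 420

420


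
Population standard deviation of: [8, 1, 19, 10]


Mean = 38/4 = 19/2
  (8-19/2)²=9/4
  (1-19/2)²=289/4
  (19-19/2)²=361/4
  (10-19/2)²=1/4
Σ(x-μ)² = 165
σ² = 165/4

σ = √(165/4) ≈ 6.4226


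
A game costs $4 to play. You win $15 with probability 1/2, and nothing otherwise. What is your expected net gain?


E[gain] = (15-4)×1/2 + (-4)×1/2
= 11/2 - 2 = 7/2

Expected net gain = $7/2 ≈ $3.50


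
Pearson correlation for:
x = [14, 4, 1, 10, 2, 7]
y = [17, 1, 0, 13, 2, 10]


n=6, Σx=38, Σy=43, Σxy=446, Σx²=366, Σy²=563
r = (6×446 - 38×43)/√((6×366 - 38²)(6×563 - 43²))
= 1042/√(752×1529) = 1042/√1149808 ≈ 1042/1072.2910 ≈ 0.9718

r ≈ 0.9718


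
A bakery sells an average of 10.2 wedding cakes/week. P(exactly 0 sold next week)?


Poisson(λ=10.2): P(X=0) = e^(-λ)×λ^k/k!
= e^(-10.2) × 10.2^0 / 0!
≈ 3.717031868e-05 × 1 / 1 ≈ 0.000037

P(X=0) ≈ 0.000037 ≈ 0.00%


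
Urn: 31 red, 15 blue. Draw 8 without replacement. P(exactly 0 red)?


Hypergeometric: C(31,0)×C(15,8)/C(46,8)
= 1×6435/260932815 = 1/40549

P(X=0) = 1/40549 ≈ 0.00%


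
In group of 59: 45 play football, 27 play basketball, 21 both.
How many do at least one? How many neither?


|A∪B| = 45+27-21 = 51
Neither = 59-51 = 8

At least one: 51; Neither: 8


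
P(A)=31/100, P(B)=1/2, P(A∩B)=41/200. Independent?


P(A)×P(B) = 31/200
P(A∩B) = 41/200
Not equal → NOT independent

No, not independent


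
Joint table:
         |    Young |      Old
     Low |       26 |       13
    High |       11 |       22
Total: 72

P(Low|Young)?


P(Low|Young) = 26/(26+11) = 26/37

P = 26/37 ≈ 70.27%


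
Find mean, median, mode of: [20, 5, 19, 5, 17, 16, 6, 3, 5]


Sorted: [3, 5, 5, 5, 6, 16, 17, 19, 20]
Mean = 96/9 = 32/3
Median = 6
Freq: {20: 1, 5: 3, 19: 1, 17: 1, 16: 1, 6: 1, 3: 1}
Mode: [5]

Mean=32/3, Median=6, Mode=5


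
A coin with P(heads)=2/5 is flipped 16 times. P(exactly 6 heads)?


Binomial: P(X=6) = C(16,6)×p^6×(1-p)^10
= 8008 × 64/15625 × 59049/9765625 = 30263321088/152587890625

P(X=6) = 30263321088/152587890625 ≈ 19.83%


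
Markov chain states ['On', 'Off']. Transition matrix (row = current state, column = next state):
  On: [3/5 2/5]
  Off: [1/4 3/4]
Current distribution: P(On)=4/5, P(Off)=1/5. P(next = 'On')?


P(next=On) = Σᵢ P(now=i)×P(i→On)
= 4/5×3/5 + 1/5×1/4
= 12/25 + 1/20 = 53/100

P = 53/100 ≈ 0.5300


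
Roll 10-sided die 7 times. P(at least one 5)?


P(no 5)^7 = (9/10)^7 = 4782969/10000000
P(≥1) = 1 - 4782969/10000000 = 5217031/10000000

P = 5217031/10000000 ≈ 52.17%


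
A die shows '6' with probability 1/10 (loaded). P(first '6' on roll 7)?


Geometric: P(X=7) = (1-p)^(k-1)×p = (9/10)^6×1/10 = 531441/10000000

P(X=7) = 531441/10000000 ≈ 5.31%


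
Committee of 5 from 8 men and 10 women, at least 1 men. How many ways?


Count by #men:
  1M,4W: C(8,1)×C(10,4)=1680
  2M,3W: C(8,2)×C(10,3)=3360
  3M,2W: C(8,3)×C(10,2)=2520
  4M,1W: C(8,4)×C(10,1)=700
  5M,0W: C(8,5)×C(10,0)=56
Total = 8316

8316


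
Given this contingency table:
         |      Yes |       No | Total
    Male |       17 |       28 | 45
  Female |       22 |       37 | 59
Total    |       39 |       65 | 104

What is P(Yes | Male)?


P(Yes | Male) = 17/(17+28) = 17/45

P(Yes|Male) = 17/45 ≈ 37.78%


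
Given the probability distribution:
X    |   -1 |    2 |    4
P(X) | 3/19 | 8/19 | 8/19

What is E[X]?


E[X] = Σ x·P(X=x)
= (-1)×(3/19) + (2)×(8/19) + (4)×(8/19)
= 45/19

E[X] = 45/19


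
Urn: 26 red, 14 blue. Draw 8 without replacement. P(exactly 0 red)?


Hypergeometric: C(26,0)×C(14,8)/C(40,8)
= 1×3003/76904685 = 7/179265

P(X=0) = 7/179265 ≈ 0.00%


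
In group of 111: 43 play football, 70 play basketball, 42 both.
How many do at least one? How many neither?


|A∪B| = 43+70-42 = 71
Neither = 111-71 = 40

At least one: 71; Neither: 40


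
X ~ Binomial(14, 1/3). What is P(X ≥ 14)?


P(X ≥ 14) = Σ P(X=i) for i=14..14
P(X=14) = 1/4782969
Sum = 1/4782969

P(X ≥ 14) = 1/4782969 ≈ 0.00%


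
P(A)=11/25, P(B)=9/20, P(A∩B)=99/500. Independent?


P(A)×P(B) = 99/500
P(A∩B) = 99/500
Equal ✓ → Independent

Yes, independent


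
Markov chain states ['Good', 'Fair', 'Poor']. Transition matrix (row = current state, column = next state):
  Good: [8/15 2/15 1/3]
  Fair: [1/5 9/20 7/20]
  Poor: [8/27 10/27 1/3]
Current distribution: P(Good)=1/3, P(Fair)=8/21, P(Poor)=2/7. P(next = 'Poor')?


P(next=Poor) = Σᵢ P(now=i)×P(i→Poor)
= 1/3×1/3 + 8/21×7/20 + 2/7×1/3
= 1/9 + 2/15 + 2/21 = 107/315

P = 107/315 ≈ 0.3397


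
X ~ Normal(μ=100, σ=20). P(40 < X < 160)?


z₁=(40-100)/20=-3.0, z₂=(160-100)/20=3.0
P = Φ(3.0) - Φ(-3.0) = 0.998650 - 0.001350 = 0.997300 ≈ 0.9973

P(40 < X < 160) ≈ 0.9973


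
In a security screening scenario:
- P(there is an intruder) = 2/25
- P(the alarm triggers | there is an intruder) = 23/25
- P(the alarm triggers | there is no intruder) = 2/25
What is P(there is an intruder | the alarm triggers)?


Using Bayes' theorem:
P(A|B) = P(B|A)·P(A) / P(B)

P(the alarm triggers) = 23/25 × 2/25 + 2/25 × 23/25
= 46/625 + 46/625 = 92/625

P(there is an intruder|the alarm triggers) = (46/625) / (92/625) = 1/2

P(there is an intruder|the alarm triggers) = 1/2 ≈ 50.00%


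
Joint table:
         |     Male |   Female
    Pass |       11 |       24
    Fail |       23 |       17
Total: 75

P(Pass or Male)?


P(Pass∨Male) = P(Pass) + P(Male) - P(Pass∧Male)
= (35 + 34 - 11)/75 = 58/75

P = 58/75 ≈ 77.33%


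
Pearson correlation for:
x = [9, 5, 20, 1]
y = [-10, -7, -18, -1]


n=4, Σx=35, Σy=-36, Σxy=-486, Σx²=507, Σy²=474
r = (4×(-486) - 35×(-36))/√((4×507 - 35²)(4×474 - (-36)²))
= -684/√(803×600) = -684/√481800 ≈ -684/694.1181 ≈ -0.9854

r ≈ -0.9854


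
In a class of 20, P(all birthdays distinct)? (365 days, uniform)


P(all different) = Π(365-i)/365 for i=0..19
= (365/365)×(364/365)×...×(346/365)
= 0.588562

P ≈ 0.5886 ≈ 58.86%


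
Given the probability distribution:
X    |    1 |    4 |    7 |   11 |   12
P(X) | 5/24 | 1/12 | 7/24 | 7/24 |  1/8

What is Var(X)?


E[X] = 175/24
E[X²] = 553/8
Var(X) = E[X²] - (E[X])² = 553/8 - 30625/576 = 9191/576

Var(X) = 9191/576 ≈ 15.9566


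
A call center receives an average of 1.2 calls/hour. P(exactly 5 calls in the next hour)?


Poisson(λ=1.2): P(X=5) = e^(-λ)×λ^k/k!
= e^(-1.2) × 1.2^5 / 5!
≈ 0.3011942119 × 2.48832 / 120 ≈ 0.006246

P(X=5) ≈ 0.006246 ≈ 0.62%


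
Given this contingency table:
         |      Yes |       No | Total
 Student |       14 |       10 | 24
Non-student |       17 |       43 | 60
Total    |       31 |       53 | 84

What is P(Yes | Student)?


P(Yes | Student) = 14/(14+10) = 14/24 = 7/12

P(Yes|Student) = 7/12 ≈ 58.33%


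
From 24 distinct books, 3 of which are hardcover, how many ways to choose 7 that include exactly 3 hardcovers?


Choose 3 of the 3 hardcovers and 4 of the other 21 books:
C(3,3)×C(21,4) = 1×5985 = 5985

5985


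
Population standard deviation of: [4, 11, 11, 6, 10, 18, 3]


Mean = 63/7 = 9
  (4-9)²=25
  (11-9)²=4
  (11-9)²=4
  (6-9)²=9
  (10-9)²=1
  (18-9)²=81
  (3-9)²=36
Σ(x-μ)² = 160
σ² = 160/7

σ = √(160/7) ≈ 4.7809
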